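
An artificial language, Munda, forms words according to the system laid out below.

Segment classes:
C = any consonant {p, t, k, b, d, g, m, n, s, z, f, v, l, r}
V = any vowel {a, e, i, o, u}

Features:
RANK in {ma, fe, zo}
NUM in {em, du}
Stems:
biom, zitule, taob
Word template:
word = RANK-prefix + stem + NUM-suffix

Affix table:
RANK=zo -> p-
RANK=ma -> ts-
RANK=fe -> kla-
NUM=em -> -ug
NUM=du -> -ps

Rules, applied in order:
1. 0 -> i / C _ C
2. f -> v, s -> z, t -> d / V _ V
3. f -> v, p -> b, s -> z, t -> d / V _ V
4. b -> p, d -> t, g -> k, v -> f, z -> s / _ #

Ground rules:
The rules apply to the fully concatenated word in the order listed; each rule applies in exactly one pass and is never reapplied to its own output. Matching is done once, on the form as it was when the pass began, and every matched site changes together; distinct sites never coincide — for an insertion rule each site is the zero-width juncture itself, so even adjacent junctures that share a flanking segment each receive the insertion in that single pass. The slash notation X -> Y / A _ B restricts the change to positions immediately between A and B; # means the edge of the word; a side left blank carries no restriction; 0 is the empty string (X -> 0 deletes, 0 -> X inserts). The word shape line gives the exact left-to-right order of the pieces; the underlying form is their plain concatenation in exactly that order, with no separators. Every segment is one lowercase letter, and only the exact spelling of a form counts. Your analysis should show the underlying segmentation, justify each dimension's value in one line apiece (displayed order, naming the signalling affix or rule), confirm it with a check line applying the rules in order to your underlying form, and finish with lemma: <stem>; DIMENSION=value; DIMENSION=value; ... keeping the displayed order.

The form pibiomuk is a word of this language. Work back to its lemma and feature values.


underlying: p-biom-ug
RANK=zo - signalled by the affix p-
NUM=em - signalled by the affix -ug
check: pbiomug -> pibiomug -> pibiomug -> pibiomug -> pibiomuk
lemma: biom; RANK=zo; NUM=em


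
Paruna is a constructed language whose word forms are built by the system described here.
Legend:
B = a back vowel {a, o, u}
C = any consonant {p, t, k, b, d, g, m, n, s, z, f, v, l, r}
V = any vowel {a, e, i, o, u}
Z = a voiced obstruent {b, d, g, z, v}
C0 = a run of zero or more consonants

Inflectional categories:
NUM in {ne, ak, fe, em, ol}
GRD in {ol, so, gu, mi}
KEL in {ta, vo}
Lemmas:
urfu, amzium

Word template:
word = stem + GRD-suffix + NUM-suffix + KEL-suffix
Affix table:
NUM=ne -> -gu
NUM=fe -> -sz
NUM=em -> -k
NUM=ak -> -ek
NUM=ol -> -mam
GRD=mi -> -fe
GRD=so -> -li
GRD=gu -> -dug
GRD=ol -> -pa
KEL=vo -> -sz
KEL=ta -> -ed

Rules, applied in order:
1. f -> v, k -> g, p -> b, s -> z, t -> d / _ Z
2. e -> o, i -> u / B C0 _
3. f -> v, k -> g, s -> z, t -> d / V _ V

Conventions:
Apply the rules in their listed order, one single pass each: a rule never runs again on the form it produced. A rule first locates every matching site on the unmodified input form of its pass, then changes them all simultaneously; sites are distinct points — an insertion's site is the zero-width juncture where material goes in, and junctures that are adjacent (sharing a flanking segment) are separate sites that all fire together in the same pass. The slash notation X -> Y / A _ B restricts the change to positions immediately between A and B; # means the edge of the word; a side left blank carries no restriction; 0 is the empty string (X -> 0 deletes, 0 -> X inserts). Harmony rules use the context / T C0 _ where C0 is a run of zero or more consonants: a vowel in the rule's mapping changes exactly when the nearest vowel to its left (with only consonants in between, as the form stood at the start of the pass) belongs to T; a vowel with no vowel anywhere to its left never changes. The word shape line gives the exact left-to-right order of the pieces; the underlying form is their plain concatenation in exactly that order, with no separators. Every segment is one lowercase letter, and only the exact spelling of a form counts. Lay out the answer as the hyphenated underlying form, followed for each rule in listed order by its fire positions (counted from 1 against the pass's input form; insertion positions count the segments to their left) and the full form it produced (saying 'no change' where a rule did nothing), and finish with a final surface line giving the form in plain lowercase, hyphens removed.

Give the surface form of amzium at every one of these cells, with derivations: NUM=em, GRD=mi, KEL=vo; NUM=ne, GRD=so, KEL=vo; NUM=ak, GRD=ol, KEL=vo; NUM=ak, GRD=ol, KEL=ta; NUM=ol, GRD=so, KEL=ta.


cell NUM=em, GRD=mi, KEL=vo:
underlying: amzium-fe-k-sz
1. f -> v, k -> g, p -> b, s -> z, t -> d / _ Z: fires at position(s) 10: amziumfekzz
2. e -> o, i -> u / B C0 _: fires at position(s) 4, 8: amzuumfokzz
3. f -> v, k -> g, s -> z, t -> d / V _ V: no change
surface: amzuumfokzz

cell NUM=ne, GRD=so, KEL=vo:
underlying: amzium-li-gu-sz
1. f -> v, k -> g, p -> b, s -> z, t -> d / _ Z: fires at position(s) 11: amziumliguzz
2. e -> o, i -> u / B C0 _: fires at position(s) 4, 8: amzuumluguzz
3. f -> v, k -> g, s -> z, t -> d / V _ V: no change
surface: amzuumluguzz

cell NUM=ak, GRD=ol, KEL=vo:
underlying: amzium-pa-ek-sz
1. f -> v, k -> g, p -> b, s -> z, t -> d / _ Z: fires at position(s) 11: amziumpaekzz
2. e -> o, i -> u / B C0 _: fires at position(s) 4, 9: amzuumpaokzz
3. f -> v, k -> g, s -> z, t -> d / V _ V: no change
surface: amzuumpaokzz

cell NUM=ak, GRD=ol, KEL=ta:
underlying: amzium-pa-ek-ed
1. f -> v, k -> g, p -> b, s -> z, t -> d / _ Z: no change
2. e -> o, i -> u / B C0 _: fires at position(s) 4, 9: amzuumpaoked
3. f -> v, k -> g, s -> z, t -> d / V _ V: fires at position(s) 10: amzuumpaoged
surface: amzuumpaoged

cell NUM=ol, GRD=so, KEL=ta:
underlying: amzium-li-mam-ed
1. f -> v, k -> g, p -> b, s -> z, t -> d / _ Z: no change
2. e -> o, i -> u / B C0 _: fires at position(s) 4, 8, 12: amzuumlumamod
3. f -> v, k -> g, s -> z, t -> d / V _ V: no change
surface: amzuumlumamod


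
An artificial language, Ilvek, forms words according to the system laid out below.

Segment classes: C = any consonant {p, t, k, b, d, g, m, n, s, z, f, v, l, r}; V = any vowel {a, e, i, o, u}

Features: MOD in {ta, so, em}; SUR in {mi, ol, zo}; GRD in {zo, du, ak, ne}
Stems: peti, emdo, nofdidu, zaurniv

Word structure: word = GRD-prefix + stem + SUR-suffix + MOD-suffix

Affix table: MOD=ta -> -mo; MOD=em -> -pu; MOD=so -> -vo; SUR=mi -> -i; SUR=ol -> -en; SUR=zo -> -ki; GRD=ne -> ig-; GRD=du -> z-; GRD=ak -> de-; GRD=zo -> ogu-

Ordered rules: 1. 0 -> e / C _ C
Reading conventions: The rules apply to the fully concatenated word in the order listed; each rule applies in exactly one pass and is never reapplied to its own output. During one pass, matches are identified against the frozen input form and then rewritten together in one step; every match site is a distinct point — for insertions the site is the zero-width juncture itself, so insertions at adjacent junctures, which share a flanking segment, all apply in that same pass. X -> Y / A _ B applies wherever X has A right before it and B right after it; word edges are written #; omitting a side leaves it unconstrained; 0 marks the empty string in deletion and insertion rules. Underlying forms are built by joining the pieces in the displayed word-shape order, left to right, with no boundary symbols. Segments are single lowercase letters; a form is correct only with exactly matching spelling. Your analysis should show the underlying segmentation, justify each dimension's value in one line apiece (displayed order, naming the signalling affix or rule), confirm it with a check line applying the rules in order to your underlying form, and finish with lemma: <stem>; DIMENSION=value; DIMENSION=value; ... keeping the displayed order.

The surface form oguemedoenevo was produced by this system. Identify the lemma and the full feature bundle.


underlying: ogu-emdo-en-vo
MOD=so - signalled by the affix -vo
SUR=ol - signalled by the affix -en
GRD=zo - signalled by the affix ogu-
check: oguemdoenvo -> oguemedoenevo
lemma: emdo; MOD=so; SUR=ol; GRD=zo


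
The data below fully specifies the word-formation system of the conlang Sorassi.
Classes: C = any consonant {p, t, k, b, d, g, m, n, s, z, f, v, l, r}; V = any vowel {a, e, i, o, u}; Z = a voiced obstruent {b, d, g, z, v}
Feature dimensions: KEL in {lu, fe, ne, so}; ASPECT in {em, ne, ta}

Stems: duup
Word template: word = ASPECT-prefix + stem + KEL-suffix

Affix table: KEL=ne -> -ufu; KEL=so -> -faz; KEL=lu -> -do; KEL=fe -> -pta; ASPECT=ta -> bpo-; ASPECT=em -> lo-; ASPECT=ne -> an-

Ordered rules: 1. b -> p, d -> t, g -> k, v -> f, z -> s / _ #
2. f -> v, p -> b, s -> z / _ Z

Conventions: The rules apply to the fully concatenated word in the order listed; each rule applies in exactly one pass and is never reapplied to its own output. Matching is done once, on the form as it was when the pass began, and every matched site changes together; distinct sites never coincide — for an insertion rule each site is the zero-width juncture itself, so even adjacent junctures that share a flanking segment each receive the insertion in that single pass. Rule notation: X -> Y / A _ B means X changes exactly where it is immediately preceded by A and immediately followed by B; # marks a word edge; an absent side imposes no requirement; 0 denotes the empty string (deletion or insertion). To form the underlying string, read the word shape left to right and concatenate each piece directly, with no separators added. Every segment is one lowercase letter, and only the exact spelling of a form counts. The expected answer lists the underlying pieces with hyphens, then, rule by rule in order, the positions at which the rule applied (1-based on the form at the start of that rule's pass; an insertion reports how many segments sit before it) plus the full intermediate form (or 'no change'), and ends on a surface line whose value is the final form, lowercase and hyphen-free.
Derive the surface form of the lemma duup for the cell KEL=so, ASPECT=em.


underlying: lo-duup-faz
1. b -> p, d -> t, g -> k, v -> f, z -> s / _ #: fires at position(s) 9: loduupfas
2. f -> v, p -> b, s -> z / _ Z: no change
surface: loduupfas


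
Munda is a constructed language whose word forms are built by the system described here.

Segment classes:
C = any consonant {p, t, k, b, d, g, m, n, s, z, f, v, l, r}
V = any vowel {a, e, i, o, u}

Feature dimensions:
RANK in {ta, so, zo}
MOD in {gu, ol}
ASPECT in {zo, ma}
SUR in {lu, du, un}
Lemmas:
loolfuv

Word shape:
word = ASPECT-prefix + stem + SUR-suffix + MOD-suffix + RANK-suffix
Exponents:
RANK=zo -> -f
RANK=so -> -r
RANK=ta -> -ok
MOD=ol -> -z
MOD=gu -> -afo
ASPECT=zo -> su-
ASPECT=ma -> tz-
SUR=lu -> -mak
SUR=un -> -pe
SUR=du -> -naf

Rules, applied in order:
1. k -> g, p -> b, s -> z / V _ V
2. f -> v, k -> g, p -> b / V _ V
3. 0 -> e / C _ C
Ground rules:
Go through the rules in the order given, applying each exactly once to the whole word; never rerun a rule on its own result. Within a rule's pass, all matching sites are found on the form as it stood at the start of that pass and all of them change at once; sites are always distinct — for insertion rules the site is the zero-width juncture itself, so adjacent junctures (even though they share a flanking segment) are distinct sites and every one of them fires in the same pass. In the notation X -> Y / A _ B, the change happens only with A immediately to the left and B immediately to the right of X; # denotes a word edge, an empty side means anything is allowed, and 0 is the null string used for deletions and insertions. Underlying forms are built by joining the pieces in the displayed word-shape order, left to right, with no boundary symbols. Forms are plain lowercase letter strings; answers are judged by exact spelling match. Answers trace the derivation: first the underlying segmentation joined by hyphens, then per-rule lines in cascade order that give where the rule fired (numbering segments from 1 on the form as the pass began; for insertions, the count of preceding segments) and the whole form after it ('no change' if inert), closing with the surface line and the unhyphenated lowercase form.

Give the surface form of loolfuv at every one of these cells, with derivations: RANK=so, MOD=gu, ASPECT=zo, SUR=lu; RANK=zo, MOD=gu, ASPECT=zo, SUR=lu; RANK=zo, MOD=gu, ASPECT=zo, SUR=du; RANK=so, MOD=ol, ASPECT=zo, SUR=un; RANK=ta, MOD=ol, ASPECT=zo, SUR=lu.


cell RANK=so, MOD=gu, ASPECT=zo, SUR=lu:
underlying: su-loolfuv-mak-afo-r
1. k -> g, p -> b, s -> z / V _ V: fires at position(s) 12: suloolfuvmagafor
2. f -> v, k -> g, p -> b / V _ V: fires at position(s) 14: suloolfuvmagavor
3. 0 -> e / C _ C: inserts after position(s) 6, 9: suloolefuvemagavor
surface: suloolefuvemagavor

cell RANK=zo, MOD=gu, ASPECT=zo, SUR=lu:
underlying: su-loolfuv-mak-afo-f
1. k -> g, p -> b, s -> z / V _ V: fires at position(s) 12: suloolfuvmagafof
2. f -> v, k -> g, p -> b / V _ V: fires at position(s) 14: suloolfuvmagavof
3. 0 -> e / C _ C: inserts after position(s) 6, 9: suloolefuvemagavof
surface: suloolefuvemagavof

cell RANK=zo, MOD=gu, ASPECT=zo, SUR=du:
underlying: su-loolfuv-naf-afo-f
1. k -> g, p -> b, s -> z / V _ V: no change
2. f -> v, k -> g, p -> b / V _ V: fires at position(s) 12, 14: suloolfuvnavavof
3. 0 -> e / C _ C: inserts after position(s) 6, 9: suloolefuvenavavof
surface: suloolefuvenavavof

cell RANK=so, MOD=ol, ASPECT=zo, SUR=un:
underlying: su-loolfuv-pe-z-r
1. k -> g, p -> b, s -> z / V _ V: no change
2. f -> v, k -> g, p -> b / V _ V: no change
3. 0 -> e / C _ C: inserts after position(s) 6, 9, 12: suloolefuvepezer
surface: suloolefuvepezer

cell RANK=ta, MOD=ol, ASPECT=zo, SUR=lu:
underlying: su-loolfuv-mak-z-ok
1. k -> g, p -> b, s -> z / V _ V: no change
2. f -> v, k -> g, p -> b / V _ V: no change
3. 0 -> e / C _ C: inserts after position(s) 6, 9, 12: suloolefuvemakezok
surface: suloolefuvemakezok


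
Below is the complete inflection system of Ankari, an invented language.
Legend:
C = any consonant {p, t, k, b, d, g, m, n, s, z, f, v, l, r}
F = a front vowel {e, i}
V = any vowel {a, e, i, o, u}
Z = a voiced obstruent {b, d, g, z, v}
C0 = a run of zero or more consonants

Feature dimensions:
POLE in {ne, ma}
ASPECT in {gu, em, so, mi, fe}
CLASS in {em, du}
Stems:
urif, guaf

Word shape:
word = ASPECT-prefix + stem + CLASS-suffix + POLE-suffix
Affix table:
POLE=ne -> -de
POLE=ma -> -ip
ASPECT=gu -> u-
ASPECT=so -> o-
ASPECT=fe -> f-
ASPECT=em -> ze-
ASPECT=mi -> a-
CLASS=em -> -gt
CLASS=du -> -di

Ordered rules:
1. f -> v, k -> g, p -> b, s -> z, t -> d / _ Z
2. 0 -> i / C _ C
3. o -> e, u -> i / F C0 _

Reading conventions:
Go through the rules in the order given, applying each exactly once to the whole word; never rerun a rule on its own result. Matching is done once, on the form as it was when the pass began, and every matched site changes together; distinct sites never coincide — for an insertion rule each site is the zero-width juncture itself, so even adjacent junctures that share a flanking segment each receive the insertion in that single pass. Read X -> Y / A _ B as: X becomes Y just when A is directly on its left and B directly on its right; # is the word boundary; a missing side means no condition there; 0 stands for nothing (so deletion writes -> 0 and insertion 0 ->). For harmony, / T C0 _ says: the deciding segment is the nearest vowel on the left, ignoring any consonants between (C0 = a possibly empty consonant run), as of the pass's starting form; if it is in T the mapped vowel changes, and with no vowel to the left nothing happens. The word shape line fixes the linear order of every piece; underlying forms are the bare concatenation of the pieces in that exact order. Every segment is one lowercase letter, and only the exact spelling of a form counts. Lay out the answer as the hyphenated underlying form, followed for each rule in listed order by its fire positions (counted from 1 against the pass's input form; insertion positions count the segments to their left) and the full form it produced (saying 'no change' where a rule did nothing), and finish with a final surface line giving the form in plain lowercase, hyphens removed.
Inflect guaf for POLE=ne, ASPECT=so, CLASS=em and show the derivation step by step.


underlying: o-guaf-gt-de
1. f -> v, k -> g, p -> b, s -> z, t -> d / _ Z: fires at position(s) 5, 7: oguavgdde
2. 0 -> i / C _ C: inserts after position(s) 5, 6, 7: oguavigidide
3. o -> e, u -> i / F C0 _: no change
surface: oguavigidide


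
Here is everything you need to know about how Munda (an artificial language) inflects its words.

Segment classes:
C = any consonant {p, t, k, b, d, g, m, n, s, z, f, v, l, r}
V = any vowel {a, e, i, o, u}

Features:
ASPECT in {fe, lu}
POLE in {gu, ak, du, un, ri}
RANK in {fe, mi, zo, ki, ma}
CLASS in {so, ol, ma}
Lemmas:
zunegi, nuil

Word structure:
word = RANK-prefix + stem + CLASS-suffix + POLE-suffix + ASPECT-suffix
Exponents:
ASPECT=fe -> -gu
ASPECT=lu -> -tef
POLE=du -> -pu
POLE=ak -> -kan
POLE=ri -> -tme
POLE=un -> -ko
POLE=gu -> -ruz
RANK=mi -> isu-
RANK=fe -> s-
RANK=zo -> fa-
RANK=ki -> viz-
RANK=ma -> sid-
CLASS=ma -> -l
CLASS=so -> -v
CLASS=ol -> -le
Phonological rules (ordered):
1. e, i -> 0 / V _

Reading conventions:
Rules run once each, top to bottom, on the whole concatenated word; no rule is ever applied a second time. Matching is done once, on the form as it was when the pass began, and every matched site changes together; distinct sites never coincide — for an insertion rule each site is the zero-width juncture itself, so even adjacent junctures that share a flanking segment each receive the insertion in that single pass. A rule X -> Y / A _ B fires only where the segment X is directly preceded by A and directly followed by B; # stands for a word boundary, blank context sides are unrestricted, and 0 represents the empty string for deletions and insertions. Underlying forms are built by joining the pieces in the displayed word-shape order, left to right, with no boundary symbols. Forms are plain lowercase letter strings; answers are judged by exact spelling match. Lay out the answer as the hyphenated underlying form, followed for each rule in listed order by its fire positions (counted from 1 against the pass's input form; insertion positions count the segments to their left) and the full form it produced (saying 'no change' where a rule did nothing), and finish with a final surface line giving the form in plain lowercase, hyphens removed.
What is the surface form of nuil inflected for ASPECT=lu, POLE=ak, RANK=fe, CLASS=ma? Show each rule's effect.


underlying: s-nuil-l-kan-tef
1. e, i -> 0 / V _: fires at position(s) 4: snullkantef
surface: snullkantef


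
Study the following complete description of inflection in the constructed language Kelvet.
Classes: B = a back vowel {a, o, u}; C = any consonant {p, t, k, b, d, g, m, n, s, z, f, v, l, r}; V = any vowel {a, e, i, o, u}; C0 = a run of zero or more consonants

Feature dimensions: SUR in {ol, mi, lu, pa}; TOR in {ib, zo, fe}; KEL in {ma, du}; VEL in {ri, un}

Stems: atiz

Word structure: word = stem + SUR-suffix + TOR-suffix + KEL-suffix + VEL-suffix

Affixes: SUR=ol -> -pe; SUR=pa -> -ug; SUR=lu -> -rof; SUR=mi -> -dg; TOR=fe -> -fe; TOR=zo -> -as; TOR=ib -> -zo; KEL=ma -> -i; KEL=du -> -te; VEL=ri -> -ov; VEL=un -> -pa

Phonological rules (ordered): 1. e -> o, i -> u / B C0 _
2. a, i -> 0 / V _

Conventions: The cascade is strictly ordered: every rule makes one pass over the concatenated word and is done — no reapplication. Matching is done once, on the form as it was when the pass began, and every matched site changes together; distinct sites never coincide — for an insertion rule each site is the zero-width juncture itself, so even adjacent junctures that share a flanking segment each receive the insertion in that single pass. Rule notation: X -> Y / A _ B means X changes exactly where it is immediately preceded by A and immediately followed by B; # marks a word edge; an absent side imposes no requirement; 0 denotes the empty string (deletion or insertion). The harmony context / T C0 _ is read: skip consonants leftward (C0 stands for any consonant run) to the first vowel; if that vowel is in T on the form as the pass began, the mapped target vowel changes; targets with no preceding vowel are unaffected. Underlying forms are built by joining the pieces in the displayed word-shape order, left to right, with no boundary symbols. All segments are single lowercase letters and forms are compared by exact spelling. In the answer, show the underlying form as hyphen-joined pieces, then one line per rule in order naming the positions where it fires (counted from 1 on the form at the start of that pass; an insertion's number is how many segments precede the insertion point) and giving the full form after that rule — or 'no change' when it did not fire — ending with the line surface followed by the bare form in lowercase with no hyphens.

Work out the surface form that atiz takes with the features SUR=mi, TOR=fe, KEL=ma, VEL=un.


underlying: atiz-dg-fe-i-pa
1. e -> o, i -> u / B C0 _: fires at position(s) 3: atuzdgfeipa
2. a, i -> 0 / V _: fires at position(s) 9: atuzdgfepa
surface: atuzdgfepa


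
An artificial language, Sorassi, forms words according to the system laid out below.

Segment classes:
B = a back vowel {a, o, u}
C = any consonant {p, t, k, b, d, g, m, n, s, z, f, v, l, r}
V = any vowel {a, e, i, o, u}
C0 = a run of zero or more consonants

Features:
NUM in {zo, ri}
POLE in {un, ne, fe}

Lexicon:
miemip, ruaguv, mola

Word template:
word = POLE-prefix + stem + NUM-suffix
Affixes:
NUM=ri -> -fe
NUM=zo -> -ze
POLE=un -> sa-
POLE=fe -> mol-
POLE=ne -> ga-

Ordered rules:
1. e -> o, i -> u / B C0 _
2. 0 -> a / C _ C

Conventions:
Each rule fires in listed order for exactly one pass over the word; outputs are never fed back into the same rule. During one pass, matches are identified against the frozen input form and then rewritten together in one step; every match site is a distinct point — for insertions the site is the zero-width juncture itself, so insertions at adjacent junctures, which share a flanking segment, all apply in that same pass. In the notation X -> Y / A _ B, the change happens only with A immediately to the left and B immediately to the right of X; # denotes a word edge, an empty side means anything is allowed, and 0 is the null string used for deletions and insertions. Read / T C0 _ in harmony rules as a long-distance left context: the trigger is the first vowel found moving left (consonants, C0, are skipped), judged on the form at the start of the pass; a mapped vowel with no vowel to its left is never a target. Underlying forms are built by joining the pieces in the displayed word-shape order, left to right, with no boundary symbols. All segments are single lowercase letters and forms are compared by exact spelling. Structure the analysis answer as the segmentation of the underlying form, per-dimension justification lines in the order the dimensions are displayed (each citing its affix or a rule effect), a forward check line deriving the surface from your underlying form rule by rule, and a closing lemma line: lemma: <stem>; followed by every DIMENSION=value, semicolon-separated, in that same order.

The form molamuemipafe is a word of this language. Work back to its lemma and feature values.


underlying: mol-miemip-fe
NUM=ri - signalled by the affix -fe
POLE=fe - signalled by the affix mol-
check: molmiemipfe -> molmuemipfe -> molamuemipafe
lemma: miemip; NUM=ri; POLE=fe


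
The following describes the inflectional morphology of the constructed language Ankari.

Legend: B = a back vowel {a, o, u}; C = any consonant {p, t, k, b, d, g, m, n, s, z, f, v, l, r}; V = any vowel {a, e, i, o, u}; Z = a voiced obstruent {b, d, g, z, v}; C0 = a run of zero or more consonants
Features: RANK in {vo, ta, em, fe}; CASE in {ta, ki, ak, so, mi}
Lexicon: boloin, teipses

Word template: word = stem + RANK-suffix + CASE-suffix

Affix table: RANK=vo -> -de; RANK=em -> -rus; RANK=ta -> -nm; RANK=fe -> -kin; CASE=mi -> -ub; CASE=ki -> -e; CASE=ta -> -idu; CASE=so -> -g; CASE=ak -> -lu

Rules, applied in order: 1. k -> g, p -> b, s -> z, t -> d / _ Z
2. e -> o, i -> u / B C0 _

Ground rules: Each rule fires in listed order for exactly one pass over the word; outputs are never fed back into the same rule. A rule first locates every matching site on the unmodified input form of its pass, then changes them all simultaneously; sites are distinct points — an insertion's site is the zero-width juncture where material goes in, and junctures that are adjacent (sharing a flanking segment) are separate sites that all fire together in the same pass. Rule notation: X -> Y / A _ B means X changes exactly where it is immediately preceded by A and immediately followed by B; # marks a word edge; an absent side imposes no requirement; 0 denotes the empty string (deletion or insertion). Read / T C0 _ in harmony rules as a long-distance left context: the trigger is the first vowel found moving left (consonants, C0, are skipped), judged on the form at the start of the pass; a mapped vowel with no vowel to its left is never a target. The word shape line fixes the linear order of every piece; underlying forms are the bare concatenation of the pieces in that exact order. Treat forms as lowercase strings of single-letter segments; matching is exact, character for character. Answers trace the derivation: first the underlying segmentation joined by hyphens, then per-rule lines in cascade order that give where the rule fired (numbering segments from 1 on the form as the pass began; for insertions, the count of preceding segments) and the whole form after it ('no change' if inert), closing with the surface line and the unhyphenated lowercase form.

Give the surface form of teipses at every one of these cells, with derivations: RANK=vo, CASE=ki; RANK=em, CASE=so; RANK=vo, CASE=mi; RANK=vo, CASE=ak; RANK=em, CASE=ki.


cell RANK=vo, CASE=ki:
underlying: teipses-de-e
1. k -> g, p -> b, s -> z, t -> d / _ Z: fires at position(s) 7: teipsezdee
2. e -> o, i -> u / B C0 _: no change
surface: teipsezdee

cell RANK=em, CASE=so:
underlying: teipses-rus-g
1. k -> g, p -> b, s -> z, t -> d / _ Z: fires at position(s) 10: teipsesruzg
2. e -> o, i -> u / B C0 _: no change
surface: teipsesruzg

cell RANK=vo, CASE=mi:
underlying: teipses-de-ub
1. k -> g, p -> b, s -> z, t -> d / _ Z: fires at position(s) 7: teipsezdeub
2. e -> o, i -> u / B C0 _: no change
surface: teipsezdeub

cell RANK=vo, CASE=ak:
underlying: teipses-de-lu
1. k -> g, p -> b, s -> z, t -> d / _ Z: fires at position(s) 7: teipsezdelu
2. e -> o, i -> u / B C0 _: no change
surface: teipsezdelu

cell RANK=em, CASE=ki:
underlying: teipses-rus-e
1. k -> g, p -> b, s -> z, t -> d / _ Z: no change
2. e -> o, i -> u / B C0 _: fires at position(s) 11: teipsesruso
surface: teipsesruso


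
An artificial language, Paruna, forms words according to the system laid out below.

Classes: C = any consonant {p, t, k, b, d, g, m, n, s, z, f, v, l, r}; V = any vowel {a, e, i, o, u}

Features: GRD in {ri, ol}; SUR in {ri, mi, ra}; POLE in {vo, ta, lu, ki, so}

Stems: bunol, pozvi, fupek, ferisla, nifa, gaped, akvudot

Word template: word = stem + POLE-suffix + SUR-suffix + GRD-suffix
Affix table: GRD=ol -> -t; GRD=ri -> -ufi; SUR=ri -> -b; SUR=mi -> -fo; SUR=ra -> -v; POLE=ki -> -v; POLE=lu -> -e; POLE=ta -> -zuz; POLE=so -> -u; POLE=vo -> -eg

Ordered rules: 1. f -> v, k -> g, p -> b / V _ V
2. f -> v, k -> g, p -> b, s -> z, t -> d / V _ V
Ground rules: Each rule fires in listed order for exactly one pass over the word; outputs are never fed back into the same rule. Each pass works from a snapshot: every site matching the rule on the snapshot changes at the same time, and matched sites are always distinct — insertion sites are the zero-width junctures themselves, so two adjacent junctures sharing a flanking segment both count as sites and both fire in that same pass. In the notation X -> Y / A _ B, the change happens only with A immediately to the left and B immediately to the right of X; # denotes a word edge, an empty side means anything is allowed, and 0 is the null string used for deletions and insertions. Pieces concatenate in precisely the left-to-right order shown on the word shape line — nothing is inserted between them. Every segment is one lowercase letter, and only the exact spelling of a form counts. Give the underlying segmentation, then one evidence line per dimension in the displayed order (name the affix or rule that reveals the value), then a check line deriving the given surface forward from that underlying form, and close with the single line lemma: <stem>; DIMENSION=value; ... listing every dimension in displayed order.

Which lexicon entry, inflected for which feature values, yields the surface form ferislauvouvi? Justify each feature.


underlying: ferisla-u-fo-ufi
GRD=ri - signalled by the affix -ufi
SUR=mi - signalled by the affix -fo
POLE=so - signalled by the affix -u
check: ferislaufoufi -> ferislauvouvi -> ferislauvouvi
lemma: ferisla; GRD=ri; SUR=mi; POLE=so


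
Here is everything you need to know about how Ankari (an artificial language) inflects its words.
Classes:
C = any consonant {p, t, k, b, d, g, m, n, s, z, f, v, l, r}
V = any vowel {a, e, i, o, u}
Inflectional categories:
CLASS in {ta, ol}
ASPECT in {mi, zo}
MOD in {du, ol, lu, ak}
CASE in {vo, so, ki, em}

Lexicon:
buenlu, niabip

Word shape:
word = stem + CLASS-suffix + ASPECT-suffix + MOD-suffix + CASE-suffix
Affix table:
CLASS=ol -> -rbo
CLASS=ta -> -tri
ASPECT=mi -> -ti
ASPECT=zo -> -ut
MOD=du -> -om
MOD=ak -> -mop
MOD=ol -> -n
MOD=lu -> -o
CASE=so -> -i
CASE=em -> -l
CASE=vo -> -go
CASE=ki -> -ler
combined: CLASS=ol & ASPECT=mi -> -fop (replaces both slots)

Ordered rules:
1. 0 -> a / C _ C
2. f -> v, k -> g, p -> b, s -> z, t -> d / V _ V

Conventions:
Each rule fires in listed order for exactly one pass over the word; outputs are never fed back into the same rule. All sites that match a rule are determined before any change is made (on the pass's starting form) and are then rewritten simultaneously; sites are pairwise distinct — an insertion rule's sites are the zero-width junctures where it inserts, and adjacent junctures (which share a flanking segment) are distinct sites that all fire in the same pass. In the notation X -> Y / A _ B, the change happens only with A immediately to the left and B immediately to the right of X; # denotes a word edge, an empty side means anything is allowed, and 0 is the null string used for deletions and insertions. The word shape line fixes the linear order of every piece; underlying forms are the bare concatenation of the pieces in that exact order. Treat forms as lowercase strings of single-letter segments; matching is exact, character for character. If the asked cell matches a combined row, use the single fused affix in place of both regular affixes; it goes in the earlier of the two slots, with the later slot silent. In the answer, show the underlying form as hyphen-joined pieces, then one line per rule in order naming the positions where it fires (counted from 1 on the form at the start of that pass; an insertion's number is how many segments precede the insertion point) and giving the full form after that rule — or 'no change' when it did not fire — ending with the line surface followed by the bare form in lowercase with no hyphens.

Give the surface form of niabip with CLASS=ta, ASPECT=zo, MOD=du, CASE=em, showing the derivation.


underlying: niabip-tri-ut-om-l
1. 0 -> a / C _ C: inserts after position(s) 6, 7, 13: niabipatariutomal
2. f -> v, k -> g, p -> b, s -> z, t -> d / V _ V: fires at position(s) 6, 8, 13: niabibadariudomal
surface: niabibadariudomal


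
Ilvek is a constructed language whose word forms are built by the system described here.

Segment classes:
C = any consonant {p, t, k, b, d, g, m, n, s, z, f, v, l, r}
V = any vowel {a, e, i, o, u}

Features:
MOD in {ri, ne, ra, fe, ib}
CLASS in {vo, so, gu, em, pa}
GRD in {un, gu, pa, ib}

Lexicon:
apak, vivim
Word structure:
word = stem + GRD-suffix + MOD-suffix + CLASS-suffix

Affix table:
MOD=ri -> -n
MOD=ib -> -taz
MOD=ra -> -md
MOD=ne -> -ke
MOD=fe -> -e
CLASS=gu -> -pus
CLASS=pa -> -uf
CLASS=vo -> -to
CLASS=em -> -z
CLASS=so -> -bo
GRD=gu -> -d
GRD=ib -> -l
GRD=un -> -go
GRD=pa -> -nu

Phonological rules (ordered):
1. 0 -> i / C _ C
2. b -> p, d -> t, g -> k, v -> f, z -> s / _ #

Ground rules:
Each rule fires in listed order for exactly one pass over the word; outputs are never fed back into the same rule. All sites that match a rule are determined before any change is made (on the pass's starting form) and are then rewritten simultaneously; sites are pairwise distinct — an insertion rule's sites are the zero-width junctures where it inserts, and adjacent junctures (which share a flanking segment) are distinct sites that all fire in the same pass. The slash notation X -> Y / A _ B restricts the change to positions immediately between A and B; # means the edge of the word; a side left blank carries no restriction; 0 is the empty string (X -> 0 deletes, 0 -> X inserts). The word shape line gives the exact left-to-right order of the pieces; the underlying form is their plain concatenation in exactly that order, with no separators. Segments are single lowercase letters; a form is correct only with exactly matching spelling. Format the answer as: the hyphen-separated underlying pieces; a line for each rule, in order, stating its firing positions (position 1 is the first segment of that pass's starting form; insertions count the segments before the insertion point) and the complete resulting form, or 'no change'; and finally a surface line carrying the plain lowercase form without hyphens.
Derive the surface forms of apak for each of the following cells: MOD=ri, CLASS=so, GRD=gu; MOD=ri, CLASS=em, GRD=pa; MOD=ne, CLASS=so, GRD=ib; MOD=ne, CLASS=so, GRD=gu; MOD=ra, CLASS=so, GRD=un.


cell MOD=ri, CLASS=so, GRD=gu:
underlying: apak-d-n-bo
1. 0 -> i / C _ C: inserts after position(s) 4, 5, 6: apakidinibo
2. b -> p, d -> t, g -> k, v -> f, z -> s / _ #: no change
surface: apakidinibo

cell MOD=ri, CLASS=em, GRD=pa:
underlying: apak-nu-n-z
1. 0 -> i / C _ C: inserts after position(s) 4, 7: apakinuniz
2. b -> p, d -> t, g -> k, v -> f, z -> s / _ #: fires at position(s) 10: apakinunis
surface: apakinunis

cell MOD=ne, CLASS=so, GRD=ib:
underlying: apak-l-ke-bo
1. 0 -> i / C _ C: inserts after position(s) 4, 5: apakilikebo
2. b -> p, d -> t, g -> k, v -> f, z -> s / _ #: no change
surface: apakilikebo

cell MOD=ne, CLASS=so, GRD=gu:
underlying: apak-d-ke-bo
1. 0 -> i / C _ C: inserts after position(s) 4, 5: apakidikebo
2. b -> p, d -> t, g -> k, v -> f, z -> s / _ #: no change
surface: apakidikebo

cell MOD=ra, CLASS=so, GRD=un:
underlying: apak-go-md-bo
1. 0 -> i / C _ C: inserts after position(s) 4, 7, 8: apakigomidibo
2. b -> p, d -> t, g -> k, v -> f, z -> s / _ #: no change
surface: apakigomidibo


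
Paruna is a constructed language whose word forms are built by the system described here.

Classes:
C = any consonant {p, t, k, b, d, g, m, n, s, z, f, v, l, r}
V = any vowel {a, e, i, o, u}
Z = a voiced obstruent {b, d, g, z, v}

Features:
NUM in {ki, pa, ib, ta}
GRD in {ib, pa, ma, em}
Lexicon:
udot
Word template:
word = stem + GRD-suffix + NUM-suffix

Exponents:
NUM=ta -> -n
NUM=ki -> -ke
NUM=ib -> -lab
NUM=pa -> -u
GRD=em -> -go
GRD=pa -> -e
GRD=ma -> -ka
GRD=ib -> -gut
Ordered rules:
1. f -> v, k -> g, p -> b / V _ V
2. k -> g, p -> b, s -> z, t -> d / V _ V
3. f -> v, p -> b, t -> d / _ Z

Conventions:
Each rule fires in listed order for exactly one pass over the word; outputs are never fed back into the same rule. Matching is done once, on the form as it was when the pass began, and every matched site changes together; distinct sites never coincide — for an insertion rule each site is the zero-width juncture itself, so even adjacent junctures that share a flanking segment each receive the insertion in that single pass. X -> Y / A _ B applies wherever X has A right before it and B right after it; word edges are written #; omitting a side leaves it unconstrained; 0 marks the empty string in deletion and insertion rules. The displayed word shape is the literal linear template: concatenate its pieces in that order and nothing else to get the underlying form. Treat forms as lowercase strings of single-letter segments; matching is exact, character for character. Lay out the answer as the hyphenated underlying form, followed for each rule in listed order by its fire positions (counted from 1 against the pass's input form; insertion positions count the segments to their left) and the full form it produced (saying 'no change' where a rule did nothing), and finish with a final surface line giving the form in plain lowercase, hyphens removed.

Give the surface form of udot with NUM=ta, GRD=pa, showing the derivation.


underlying: udot-e-n
1. f -> v, k -> g, p -> b / V _ V: no change
2. k -> g, p -> b, s -> z, t -> d / V _ V: fires at position(s) 4: udoden
3. f -> v, p -> b, t -> d / _ Z: no change
surface: udoden


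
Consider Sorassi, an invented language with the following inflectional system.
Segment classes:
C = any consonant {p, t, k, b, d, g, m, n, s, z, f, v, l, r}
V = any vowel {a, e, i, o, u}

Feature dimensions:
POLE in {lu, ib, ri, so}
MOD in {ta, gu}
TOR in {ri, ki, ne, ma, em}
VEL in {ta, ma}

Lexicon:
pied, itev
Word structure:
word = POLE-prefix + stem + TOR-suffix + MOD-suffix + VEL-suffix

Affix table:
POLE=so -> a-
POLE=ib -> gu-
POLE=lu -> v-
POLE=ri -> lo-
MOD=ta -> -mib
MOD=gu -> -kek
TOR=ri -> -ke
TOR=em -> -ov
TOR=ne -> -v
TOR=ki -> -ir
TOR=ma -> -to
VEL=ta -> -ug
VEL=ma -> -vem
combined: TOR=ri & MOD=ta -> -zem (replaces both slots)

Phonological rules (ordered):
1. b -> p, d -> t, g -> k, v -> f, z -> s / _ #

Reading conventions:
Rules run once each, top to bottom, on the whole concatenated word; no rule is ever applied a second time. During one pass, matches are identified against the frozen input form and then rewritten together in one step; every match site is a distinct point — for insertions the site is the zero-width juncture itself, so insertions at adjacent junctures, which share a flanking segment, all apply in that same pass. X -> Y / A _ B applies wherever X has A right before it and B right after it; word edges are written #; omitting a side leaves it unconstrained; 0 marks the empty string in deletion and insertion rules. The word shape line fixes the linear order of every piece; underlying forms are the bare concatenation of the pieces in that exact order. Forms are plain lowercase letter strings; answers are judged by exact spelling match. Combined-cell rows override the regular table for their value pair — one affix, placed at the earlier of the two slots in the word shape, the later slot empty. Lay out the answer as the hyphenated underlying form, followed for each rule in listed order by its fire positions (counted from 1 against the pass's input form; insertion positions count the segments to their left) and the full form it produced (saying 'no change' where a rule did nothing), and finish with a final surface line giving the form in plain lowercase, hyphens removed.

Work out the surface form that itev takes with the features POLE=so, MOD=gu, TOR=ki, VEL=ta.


underlying: a-itev-ir-kek-ug
1. b -> p, d -> t, g -> k, v -> f, z -> s / _ #: fires at position(s) 12: aitevirkekuk
surface: aitevirkekuk


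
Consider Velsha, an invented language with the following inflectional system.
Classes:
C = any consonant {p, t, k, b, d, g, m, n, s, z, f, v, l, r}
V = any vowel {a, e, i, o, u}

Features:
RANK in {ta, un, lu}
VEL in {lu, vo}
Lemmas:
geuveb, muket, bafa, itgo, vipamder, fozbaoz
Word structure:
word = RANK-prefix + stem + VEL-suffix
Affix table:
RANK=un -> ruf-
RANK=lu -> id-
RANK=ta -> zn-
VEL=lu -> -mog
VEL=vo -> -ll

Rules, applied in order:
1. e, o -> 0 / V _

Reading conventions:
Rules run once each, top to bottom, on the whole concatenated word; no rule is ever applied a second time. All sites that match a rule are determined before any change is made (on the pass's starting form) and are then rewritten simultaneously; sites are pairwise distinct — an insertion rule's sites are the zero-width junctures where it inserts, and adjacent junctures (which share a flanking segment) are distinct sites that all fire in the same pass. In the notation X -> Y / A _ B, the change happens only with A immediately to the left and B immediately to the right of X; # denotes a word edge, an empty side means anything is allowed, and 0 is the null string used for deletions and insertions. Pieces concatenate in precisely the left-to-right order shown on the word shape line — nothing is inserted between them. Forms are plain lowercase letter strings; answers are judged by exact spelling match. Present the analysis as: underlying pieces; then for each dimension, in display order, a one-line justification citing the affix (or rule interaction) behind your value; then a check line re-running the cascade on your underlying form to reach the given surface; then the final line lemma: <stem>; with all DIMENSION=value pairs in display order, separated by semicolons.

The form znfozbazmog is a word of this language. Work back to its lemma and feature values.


underlying: zn-fozbaoz-mog
RANK=ta - signalled by the affix zn-
VEL=lu - signalled by the affix -mog
check: znfozbaozmog -> znfozbazmog
lemma: fozbaoz; RANK=ta; VEL=lu
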